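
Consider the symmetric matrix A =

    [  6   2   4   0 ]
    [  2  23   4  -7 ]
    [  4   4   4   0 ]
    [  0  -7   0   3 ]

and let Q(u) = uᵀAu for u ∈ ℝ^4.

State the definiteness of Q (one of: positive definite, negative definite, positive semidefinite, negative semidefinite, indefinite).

positive definite

Leading principal minors: Δ_1 = 6, Δ_2 = 134, Δ_3 = 136, Δ_4 = 16.
All leading principal minors are positive, so by Sylvester's criterion Q is positive definite.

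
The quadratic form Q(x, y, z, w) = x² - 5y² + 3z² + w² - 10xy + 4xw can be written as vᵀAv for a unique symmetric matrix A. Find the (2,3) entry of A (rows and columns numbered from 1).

The coefficient of y·z in Q is 0. For a symmetric A this equals A[2,3] + A[3,2] = 2·A[2,3].
So A[2,3] = 0/2 = 0.

0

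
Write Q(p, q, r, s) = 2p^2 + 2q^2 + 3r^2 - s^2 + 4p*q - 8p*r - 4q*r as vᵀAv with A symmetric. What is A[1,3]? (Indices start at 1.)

-4

The coefficient of p·r in Q is -8. For a symmetric A this equals A[1,3] + A[3,1] = 2·A[1,3].
So A[1,3] = -8/2 = -4.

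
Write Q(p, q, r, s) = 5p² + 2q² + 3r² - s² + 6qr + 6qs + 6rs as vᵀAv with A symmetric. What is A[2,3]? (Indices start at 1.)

3

The coefficient of q·r in Q is 6. For a symmetric A this equals A[2,3] + A[3,2] = 2·A[2,3].
So A[2,3] = 6/2 = 3.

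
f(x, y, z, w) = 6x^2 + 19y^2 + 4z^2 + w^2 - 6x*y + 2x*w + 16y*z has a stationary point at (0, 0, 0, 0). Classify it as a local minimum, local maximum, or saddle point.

The Hessian at the origin is H = [[12, -6, 0, 2], [-6, 38, 16, 0], [0, 16, 8, 0], [2, 0, 0, 2]].
Symmetric row and column elimination reduces H to a congruent diagonal form with pivots 12, 35, 24/35, 4/3.
That gives 4 positive pivots.
H is positive definite, so the origin is a strict local minimum.

local minimum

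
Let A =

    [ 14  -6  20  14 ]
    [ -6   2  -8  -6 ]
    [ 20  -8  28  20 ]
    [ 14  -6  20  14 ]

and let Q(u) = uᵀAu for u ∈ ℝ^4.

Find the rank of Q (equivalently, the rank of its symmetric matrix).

2

Congruent diagonalization of A (simultaneous row and column reduction) yields pivots 14, -4/7, 0, 0.
So there are 1 positive, 1 negative, 2 zero pivots.
The rank is the number of nonzero pivots: 2.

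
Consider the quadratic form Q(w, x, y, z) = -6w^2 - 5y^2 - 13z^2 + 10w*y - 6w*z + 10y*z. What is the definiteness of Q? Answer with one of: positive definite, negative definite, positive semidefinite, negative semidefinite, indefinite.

The symmetric matrix is A = [[-6, 0, 5, -3], [0, 0, 0, 0], [5, 0, -5, 5], [-3, 0, 5, -13]].
Congruent diagonalization of A (simultaneous row and column reduction) yields pivots -6, 0, -5/6, -4.
Counting signs: 3 negative, 1 zero.
Hence Q is negative semidefinite.

negative semidefinite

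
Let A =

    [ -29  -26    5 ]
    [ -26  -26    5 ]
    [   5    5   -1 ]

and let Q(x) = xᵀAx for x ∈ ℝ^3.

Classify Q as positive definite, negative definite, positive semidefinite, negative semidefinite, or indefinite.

Congruent diagonalization of A (simultaneous row and column reduction) yields pivots -29, -78/29, -1/26.
Counting signs: 3 negative.
Hence Q is negative definite.

negative definite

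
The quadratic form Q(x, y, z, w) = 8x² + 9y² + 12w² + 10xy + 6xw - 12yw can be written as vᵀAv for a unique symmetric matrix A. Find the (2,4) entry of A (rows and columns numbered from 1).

The coefficient of y·w in Q is -12. For a symmetric A this equals A[2,4] + A[4,2] = 2·A[2,4].
So A[2,4] = -12/2 = -6.

-6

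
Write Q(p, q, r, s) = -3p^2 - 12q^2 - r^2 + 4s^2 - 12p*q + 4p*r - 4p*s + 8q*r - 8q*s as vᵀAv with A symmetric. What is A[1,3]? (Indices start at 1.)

The coefficient of p·r in Q is 4. For a symmetric A this equals A[1,3] + A[3,1] = 2·A[1,3].
So A[1,3] = 4/2 = 2.

2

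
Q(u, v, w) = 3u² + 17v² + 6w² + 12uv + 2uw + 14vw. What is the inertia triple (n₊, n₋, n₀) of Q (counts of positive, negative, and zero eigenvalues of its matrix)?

(3, 0, 0)

The associated matrix is A = [[3, 6, 1], [6, 17, 7], [1, 7, 6]].
Symmetric row and column elimination reduces A to a congruent diagonal form with pivots 3, 5, 2/3.
That gives 3 positive pivots.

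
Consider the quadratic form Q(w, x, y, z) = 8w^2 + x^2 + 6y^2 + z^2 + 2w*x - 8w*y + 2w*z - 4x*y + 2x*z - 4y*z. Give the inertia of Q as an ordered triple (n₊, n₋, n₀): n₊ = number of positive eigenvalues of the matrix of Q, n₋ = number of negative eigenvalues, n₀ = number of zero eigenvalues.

The symmetric matrix is A = [[8, 1, -4, 1], [1, 1, -2, 1], [-4, -2, 6, -2], [1, 1, -2, 1]].
Row-reducing A symmetrically gives the diagonal entries 8, 7/8, 10/7, 0.
That gives 3 positive, 1 zero pivots.

(3, 0, 1)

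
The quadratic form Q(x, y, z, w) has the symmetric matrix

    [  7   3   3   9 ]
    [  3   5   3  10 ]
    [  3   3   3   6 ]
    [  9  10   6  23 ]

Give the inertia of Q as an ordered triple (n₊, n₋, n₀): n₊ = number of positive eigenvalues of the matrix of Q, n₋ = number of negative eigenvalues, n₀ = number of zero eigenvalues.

(4, 0, 0)

Symmetric row and column elimination reduces A to a congruent diagonal form with pivots 7, 26/7, 12/13, 3/4.
So there are 4 positive pivots.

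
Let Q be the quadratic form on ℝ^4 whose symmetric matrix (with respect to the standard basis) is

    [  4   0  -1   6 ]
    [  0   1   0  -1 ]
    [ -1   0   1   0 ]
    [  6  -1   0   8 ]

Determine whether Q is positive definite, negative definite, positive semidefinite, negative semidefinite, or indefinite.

indefinite

Row-reducing A symmetrically gives the diagonal entries 4, 1, 3/4, -5.
That gives 3 positive, 1 negative pivots.
Hence Q is indefinite.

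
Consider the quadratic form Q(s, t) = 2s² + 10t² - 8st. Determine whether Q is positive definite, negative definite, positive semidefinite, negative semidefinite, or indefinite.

positive definite

The symmetric matrix of Q is A = [[2, -4], [-4, 10]].
Leading principal minors: Δ_1 = 2, Δ_2 = 4.
All leading principal minors are positive, so by Sylvester's criterion Q is positive definite.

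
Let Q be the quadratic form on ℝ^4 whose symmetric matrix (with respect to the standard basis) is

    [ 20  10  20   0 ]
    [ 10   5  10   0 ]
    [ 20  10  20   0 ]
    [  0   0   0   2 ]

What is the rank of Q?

Row-reducing A symmetrically gives the diagonal entries 20, 0, 0, 2.
So there are 2 positive, 2 zero pivots.
The rank is the number of nonzero pivots: 2.

2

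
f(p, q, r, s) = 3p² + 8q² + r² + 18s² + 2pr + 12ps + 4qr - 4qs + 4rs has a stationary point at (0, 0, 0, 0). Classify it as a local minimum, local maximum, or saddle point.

local minimum

The Hessian at the origin is H = [[6, 0, 2, 12], [0, 16, 4, -4], [2, 4, 2, 4], [12, -4, 4, 36]].
Applying the same elementary operations to the rows and columns of H produces a congruent diagonal matrix with entries 6, 16, 1/3, 8.
That gives 4 positive pivots.
H is positive definite, so the origin is a strict local minimum.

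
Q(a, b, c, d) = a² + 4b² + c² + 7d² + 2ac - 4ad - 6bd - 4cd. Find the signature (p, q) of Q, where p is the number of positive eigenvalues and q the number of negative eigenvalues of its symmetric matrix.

Write A = [[1, 0, 1, -2], [0, 4, 0, -3], [1, 0, 1, -2], [-2, -3, -2, 7]].
Congruent diagonalization of A (simultaneous row and column reduction) yields pivots 1, 4, 0, 3/4.
Counting signs: 3 positive, 1 zero.

(3, 0)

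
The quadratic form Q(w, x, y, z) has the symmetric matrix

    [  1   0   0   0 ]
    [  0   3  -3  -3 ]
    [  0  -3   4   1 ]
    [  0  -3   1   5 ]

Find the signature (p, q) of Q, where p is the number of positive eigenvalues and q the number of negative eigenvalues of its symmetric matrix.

(3, 1)

Symmetric row and column elimination reduces A to a congruent diagonal form with pivots 1, 3, 1, -2.
That gives 3 positive, 1 negative pivots.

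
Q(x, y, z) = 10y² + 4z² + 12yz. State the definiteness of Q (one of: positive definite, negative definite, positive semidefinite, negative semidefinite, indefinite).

positive semidefinite

Write A = [[0, 0, 0], [0, 10, 6], [0, 6, 4]].
Applying the same elementary operations to the rows and columns of A produces a congruent diagonal matrix with entries 0, 10, 2/5.
That gives 2 positive, 1 zero pivots.
Hence Q is positive semidefinite.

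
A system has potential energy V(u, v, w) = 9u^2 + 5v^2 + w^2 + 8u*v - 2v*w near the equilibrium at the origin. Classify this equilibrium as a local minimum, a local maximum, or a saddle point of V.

local minimum

The Hessian at the origin is H = [[18, 8, 0], [8, 10, -2], [0, -2, 2]].
Congruent diagonalization of H (simultaneous row and column reduction) yields pivots 18, 58/9, 40/29.
Counting signs: 3 positive.
H is positive definite, so the origin is a strict local minimum.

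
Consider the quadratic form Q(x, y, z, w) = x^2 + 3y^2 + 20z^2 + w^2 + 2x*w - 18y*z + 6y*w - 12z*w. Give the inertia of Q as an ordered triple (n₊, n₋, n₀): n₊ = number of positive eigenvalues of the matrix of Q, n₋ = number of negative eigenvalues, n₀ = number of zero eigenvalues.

(2, 2, 0)

The associated matrix is A = [[1, 0, 0, 1], [0, 3, -9, 3], [0, -9, 20, -6], [1, 3, -6, 1]].
Applying the same elementary operations to the rows and columns of A produces a congruent diagonal matrix with entries 1, 3, -7, -12/7.
So there are 2 positive, 2 negative pivots.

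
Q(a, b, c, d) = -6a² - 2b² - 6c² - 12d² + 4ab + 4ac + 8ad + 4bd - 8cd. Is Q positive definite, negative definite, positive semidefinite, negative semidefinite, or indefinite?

negative definite

The symmetric matrix of Q is A = [[-6, 2, 2, 4], [2, -2, 0, 2], [2, 0, -6, -4], [4, 2, -4, -12]].
Leading principal minors: Δ_1 = -6, Δ_2 = 8, Δ_3 = -40, Δ_4 = 32.
The signs alternate starting with Δ_1 < 0, so by Sylvester's criterion Q is negative definite.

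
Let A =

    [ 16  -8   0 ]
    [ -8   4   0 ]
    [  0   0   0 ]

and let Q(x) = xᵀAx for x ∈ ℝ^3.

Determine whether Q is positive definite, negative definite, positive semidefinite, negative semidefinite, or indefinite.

positive semidefinite

Applying the same elementary operations to the rows and columns of A produces a congruent diagonal matrix with entries 16, 0, 0.
Counting signs: 1 positive, 2 zero.
Hence Q is positive semidefinite.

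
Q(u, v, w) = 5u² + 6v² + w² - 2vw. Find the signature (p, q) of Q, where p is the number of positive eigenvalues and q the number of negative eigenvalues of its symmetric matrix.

Write A = [[5, 0, 0], [0, 6, -1], [0, -1, 1]].
Congruent diagonalization of A (simultaneous row and column reduction) yields pivots 5, 6, 5/6.
Counting signs: 3 positive.

(3, 0)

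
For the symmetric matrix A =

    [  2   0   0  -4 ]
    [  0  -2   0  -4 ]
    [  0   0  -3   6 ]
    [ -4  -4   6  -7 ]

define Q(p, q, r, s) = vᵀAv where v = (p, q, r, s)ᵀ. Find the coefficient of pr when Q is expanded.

The coefficient of pr is A[1,3] + A[3,1] = 2·0 = 0.

0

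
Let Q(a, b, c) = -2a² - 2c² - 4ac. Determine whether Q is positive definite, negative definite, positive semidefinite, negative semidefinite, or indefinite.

The symmetric matrix is A = [[-2, 0, -2], [0, 0, 0], [-2, 0, -2]].
Symmetric row and column elimination reduces A to a congruent diagonal form with pivots -2, 0, 0.
That gives 1 negative, 2 zero pivots.
Hence Q is negative semidefinite.

negative semidefinite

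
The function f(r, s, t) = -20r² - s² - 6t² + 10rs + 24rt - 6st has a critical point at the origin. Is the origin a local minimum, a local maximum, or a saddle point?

The Hessian at the origin is H = [[-40, 10, 24], [10, -2, -6], [24, -6, -12]].
An LDLᵀ factorisation of H has diagonal entries -40, 1/2, 12/5.
So there are 2 positive, 1 negative pivots.
H is indefinite, so the origin is a saddle point.

saddle point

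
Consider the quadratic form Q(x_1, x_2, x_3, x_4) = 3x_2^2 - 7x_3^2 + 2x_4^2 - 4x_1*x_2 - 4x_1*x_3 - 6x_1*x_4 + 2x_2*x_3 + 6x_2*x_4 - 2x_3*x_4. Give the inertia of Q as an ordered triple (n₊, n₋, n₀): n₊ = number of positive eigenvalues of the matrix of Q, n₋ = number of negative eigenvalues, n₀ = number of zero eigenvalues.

(1, 3, 0)

The symmetric matrix is A = [[0, -2, -2, -3], [-2, 3, 1, 3], [-2, 1, -7, -1], [-3, 3, -1, 2]].
By Sylvester's law of inertia any congruent diagonalization of A has 1 positive, 3 negative and 0 zero entries.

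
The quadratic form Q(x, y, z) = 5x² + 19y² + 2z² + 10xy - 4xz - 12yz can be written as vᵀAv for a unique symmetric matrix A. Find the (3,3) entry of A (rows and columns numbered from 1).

2

The coefficient of z² in Q is 2, and that is exactly A[3,3].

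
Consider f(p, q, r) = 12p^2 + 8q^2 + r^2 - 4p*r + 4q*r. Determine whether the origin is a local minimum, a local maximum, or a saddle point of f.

The Hessian at the origin is H = [[24, 0, -4], [0, 16, 4], [-4, 4, 2]].
Congruent diagonalization of H (simultaneous row and column reduction) yields pivots 24, 16, 1/3.
So there are 3 positive pivots.
H is positive definite, so the origin is a strict local minimum.

local minimum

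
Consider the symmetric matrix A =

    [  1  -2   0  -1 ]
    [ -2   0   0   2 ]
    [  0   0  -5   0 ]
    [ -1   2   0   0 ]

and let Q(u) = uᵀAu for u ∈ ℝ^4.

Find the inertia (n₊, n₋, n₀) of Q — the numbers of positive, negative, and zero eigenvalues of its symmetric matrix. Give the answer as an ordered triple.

An LDLᵀ factorisation of A has diagonal entries 1, -4, -5, -1.
That gives 1 positive, 3 negative pivots.

(1, 3, 0)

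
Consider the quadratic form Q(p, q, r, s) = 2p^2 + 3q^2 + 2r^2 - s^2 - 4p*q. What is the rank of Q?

The associated matrix is A = [[2, -2, 0, 0], [-2, 3, 0, 0], [0, 0, 2, 0], [0, 0, 0, -1]].
Applying the same elementary operations to the rows and columns of A produces a congruent diagonal matrix with entries 2, 1, 2, -1.
So there are 3 positive, 1 negative pivots.
The rank is the number of nonzero pivots: 4.

4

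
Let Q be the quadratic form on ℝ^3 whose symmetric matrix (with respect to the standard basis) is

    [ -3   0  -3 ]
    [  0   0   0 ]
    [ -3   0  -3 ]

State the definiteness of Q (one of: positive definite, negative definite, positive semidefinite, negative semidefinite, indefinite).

Applying the same elementary operations to the rows and columns of A produces a congruent diagonal matrix with entries -3, 0, 0.
So there are 1 negative, 2 zero pivots.
Hence Q is negative semidefinite.

negative semidefinite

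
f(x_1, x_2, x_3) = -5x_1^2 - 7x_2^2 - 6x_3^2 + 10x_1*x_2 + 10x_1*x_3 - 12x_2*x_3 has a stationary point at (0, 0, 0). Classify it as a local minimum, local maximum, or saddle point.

local maximum

The Hessian at the origin is H = [[-10, 10, 10], [10, -14, -12], [10, -12, -12]].
Row-reducing H symmetrically gives the diagonal entries -10, -4, -1.
So there are 3 negative pivots.
H is negative definite, so the origin is a strict local maximum.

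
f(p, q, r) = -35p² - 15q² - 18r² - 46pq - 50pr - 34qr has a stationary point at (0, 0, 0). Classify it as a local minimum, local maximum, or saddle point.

The Hessian at the origin is H = [[-70, -46, -50], [-46, -30, -34], [-50, -34, -36]].
Congruent diagonalization of H (simultaneous row and column reduction) yields pivots -70, 8/35, -6.
Counting signs: 1 positive, 2 negative.
H is indefinite, so the origin is a saddle point.

saddle point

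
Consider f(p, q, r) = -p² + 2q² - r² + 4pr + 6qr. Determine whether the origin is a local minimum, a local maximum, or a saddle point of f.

The Hessian at the origin is H = [[-2, 0, 4], [0, 4, 6], [4, 6, -2]].
Symmetric row and column elimination reduces H to a congruent diagonal form with pivots -2, 4, -3.
So there are 1 positive, 2 negative pivots.
H is indefinite, so the origin is a saddle point.

saddle point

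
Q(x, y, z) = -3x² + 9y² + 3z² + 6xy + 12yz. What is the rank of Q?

2

The associated matrix is A = [[-3, 3, 0], [3, 9, 6], [0, 6, 3]].
Applying the same elementary operations to the rows and columns of A produces a congruent diagonal matrix with entries -3, 12, 0.
So there are 1 positive, 1 negative, 1 zero pivots.
The rank is the number of nonzero pivots: 2.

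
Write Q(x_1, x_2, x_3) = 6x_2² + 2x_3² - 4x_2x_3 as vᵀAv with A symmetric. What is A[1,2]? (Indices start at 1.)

The coefficient of x_1·x_2 in Q is 0. For a symmetric A this equals A[1,2] + A[2,1] = 2·A[1,2].
So A[1,2] = 0/2 = 0.

0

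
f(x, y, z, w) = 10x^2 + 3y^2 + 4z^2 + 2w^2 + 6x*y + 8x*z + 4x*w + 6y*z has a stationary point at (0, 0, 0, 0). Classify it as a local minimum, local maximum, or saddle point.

local minimum

The Hessian at the origin is H = [[20, 6, 8, 4], [6, 6, 6, 0], [8, 6, 8, 0], [4, 0, 0, 4]].
Row-reducing H symmetrically gives the diagonal entries 20, 21/5, 12/7, 8/3.
That gives 4 positive pivots.
H is positive definite, so the origin is a strict local minimum.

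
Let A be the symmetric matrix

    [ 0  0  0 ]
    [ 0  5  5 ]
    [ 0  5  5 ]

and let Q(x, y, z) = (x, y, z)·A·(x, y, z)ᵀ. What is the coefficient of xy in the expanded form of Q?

The coefficient of xy is A[1,2] + A[2,1] = 2·0 = 0.

0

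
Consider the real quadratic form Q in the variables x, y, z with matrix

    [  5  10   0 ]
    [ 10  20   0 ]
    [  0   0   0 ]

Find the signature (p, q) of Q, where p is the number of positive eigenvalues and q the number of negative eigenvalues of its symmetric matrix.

Symmetric row and column elimination reduces A to a congruent diagonal form with pivots 5, 0, 0.
So there are 1 positive, 2 zero pivots.

(1, 0)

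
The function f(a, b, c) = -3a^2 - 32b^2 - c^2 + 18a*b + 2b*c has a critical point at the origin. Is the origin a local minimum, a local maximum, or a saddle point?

local maximum

The Hessian at the origin is H = [[-6, 18, 0], [18, -64, 2], [0, 2, -2]].
Symmetric row and column elimination reduces H to a congruent diagonal form with pivots -6, -10, -8/5.
That gives 3 negative pivots.
H is negative definite, so the origin is a strict local maximum.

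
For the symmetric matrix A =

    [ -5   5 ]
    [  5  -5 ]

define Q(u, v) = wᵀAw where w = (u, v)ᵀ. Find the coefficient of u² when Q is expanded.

The coefficient of u² is the diagonal entry A[1,1] = -5.

-5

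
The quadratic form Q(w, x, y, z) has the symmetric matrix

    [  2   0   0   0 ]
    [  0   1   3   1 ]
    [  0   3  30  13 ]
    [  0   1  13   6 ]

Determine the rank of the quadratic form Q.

Row-reducing A symmetrically gives the diagonal entries 2, 1, 21, 5/21.
Counting signs: 4 positive.
The rank is the number of nonzero pivots: 4.

4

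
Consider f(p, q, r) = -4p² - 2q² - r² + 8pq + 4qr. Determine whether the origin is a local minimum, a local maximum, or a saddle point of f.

saddle point

The Hessian at the origin is H = [[-8, 8, 0], [8, -4, 4], [0, 4, -2]].
Symmetric row and column elimination reduces H to a congruent diagonal form with pivots -8, 4, -6.
That gives 1 positive, 2 negative pivots.
H is indefinite, so the origin is a saddle point.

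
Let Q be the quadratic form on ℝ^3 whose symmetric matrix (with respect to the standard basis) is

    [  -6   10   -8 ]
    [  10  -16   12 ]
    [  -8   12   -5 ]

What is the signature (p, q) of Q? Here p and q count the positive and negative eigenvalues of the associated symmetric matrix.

(2, 1)

Congruent diagonalization of A (simultaneous row and column reduction) yields pivots -6, 2/3, 3.
So there are 2 positive, 1 negative pivots.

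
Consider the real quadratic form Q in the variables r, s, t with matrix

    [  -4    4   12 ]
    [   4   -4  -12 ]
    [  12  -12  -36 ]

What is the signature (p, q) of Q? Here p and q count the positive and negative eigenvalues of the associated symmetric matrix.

(0, 1)

Row-reducing A symmetrically gives the diagonal entries -4, 0, 0.
That gives 1 negative, 2 zero pivots.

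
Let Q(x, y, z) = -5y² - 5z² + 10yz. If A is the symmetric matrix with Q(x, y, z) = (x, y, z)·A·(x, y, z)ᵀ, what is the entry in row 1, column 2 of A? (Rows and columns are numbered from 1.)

The coefficient of x·y in Q is 0. For a symmetric A this equals A[1,2] + A[2,1] = 2·A[1,2].
So A[1,2] = 0/2 = 0.

0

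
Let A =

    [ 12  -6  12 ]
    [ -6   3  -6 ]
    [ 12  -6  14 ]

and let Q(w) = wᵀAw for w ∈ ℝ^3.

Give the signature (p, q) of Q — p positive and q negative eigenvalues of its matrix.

Symmetric row and column elimination reduces A to a congruent diagonal form with pivots 12, 0, 2.
So there are 2 positive, 1 zero pivots.

(2, 0)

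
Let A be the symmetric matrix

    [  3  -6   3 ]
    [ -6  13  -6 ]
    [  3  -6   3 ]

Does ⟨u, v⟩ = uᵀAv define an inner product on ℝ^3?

no

Applying the same elementary operations to the rows and columns of A produces a congruent diagonal matrix with entries 3, 1, 0.
So there are 2 positive, 1 zero pivots.
Hence Q is positive semidefinite.
⟨·,·⟩ is an inner product exactly when A is positive definite.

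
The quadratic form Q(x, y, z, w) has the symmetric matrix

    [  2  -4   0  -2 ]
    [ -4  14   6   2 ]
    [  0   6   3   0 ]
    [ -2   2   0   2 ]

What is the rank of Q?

4

An LDLᵀ factorisation of A has diagonal entries 2, 6, -3, 2/3.
So there are 3 positive, 1 negative pivots.
The rank is the number of nonzero pivots: 4.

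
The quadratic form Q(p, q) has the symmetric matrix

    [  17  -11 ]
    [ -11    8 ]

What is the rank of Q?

Symmetric row and column elimination reduces A to a congruent diagonal form with pivots 17, 15/17.
Counting signs: 2 positive.
The rank is the number of nonzero pivots: 2.

2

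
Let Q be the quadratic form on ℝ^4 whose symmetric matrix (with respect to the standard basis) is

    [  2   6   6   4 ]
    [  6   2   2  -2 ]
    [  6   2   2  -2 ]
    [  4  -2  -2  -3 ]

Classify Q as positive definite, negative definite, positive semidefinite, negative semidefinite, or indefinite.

Congruent diagonalization of A (simultaneous row and column reduction) yields pivots 2, -16, 0, 5/4.
So there are 2 positive, 1 negative, 1 zero pivots.
Hence Q is indefinite.

indefinite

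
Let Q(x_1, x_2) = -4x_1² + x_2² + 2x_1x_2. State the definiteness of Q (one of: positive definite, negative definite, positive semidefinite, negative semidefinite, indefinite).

The symmetric matrix of Q is [[-4, 1], [1, 1]].
For the 2×2 matrix [[-4, 1], [1, 1]]: det = -4·1 − (1)² = -5, trace = -3.
det < 0 so the eigenvalues have opposite signs; the form is indefinite.

indefinite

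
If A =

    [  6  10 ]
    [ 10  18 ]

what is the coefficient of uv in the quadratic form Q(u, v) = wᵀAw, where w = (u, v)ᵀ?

20

The coefficient of uv is A[1,2] + A[2,1] = 2·10 = 20.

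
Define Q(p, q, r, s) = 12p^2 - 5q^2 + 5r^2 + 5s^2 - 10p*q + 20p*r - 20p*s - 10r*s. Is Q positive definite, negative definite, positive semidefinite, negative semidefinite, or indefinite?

indefinite

Write A = [[12, -5, 10, -10], [-5, -5, 0, 0], [10, 0, 5, -5], [-10, 0, -5, 5]].
Row-reducing A symmetrically gives the diagonal entries 12, -85/12, -15/17, 0.
Counting signs: 1 positive, 2 negative, 1 zero.
Hence Q is indefinite.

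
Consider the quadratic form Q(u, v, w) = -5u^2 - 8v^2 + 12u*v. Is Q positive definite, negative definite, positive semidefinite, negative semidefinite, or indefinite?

negative semidefinite

Write A = [[-5, 6, 0], [6, -8, 0], [0, 0, 0]].
Row-reducing A symmetrically gives the diagonal entries -5, -4/5, 0.
So there are 2 negative, 1 zero pivots.
Hence Q is negative semidefinite.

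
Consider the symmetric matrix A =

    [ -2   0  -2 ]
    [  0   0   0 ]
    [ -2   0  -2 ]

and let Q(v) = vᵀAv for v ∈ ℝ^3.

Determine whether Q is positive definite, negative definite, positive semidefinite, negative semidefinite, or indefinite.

Congruent diagonalization of A (simultaneous row and column reduction) yields pivots -2, 0, 0.
That gives 1 negative, 2 zero pivots.
Hence Q is negative semidefinite.

negative semidefinite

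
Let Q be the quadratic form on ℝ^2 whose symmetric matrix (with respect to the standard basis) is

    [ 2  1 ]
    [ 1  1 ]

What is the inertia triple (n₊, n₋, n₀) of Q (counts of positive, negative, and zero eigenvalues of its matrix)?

(2, 0, 0)

An LDLᵀ factorisation of A has diagonal entries 2, 1/2.
So there are 2 positive pivots.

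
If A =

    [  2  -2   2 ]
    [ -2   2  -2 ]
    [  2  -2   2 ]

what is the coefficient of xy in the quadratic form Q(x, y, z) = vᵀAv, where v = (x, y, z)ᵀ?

The coefficient of xy is A[1,2] + A[2,1] = 2·(-2) = -4.

-4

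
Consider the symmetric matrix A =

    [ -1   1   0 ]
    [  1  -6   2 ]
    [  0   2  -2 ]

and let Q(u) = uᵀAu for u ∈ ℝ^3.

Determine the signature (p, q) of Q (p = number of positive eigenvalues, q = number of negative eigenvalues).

Symmetric row and column elimination reduces A to a congruent diagonal form with pivots -1, -5, -6/5.
So there are 3 negative pivots.

(0, 3)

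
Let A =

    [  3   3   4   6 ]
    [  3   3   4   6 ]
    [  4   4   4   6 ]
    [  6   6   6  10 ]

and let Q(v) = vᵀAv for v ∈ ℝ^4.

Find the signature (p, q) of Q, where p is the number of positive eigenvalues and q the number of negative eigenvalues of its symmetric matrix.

(2, 1)

Applying the same elementary operations to the rows and columns of A produces a congruent diagonal matrix with entries 3, 0, -4/3, 1.
That gives 2 positive, 1 negative, 1 zero pivots.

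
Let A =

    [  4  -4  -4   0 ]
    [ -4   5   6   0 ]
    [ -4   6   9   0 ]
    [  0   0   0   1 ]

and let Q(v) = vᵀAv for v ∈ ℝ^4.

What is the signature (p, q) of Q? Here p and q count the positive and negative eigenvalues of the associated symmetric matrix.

An LDLᵀ factorisation of A has diagonal entries 4, 1, 1, 1.
That gives 4 positive pivots.

(4, 0)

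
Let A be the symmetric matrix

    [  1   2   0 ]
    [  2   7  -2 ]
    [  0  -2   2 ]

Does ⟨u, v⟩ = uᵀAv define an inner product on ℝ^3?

Leading principal minors: Δ_1 = 1, Δ_2 = 3, Δ_3 = 2.
All leading principal minors are positive, so by Sylvester's criterion Q is positive definite.
⟨·,·⟩ is an inner product exactly when A is positive definite.

yes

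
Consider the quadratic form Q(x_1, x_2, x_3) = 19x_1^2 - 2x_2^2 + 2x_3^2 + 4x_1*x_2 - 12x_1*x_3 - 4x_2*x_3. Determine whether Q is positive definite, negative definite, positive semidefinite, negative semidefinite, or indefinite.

indefinite

Write A = [[19, 2, -6], [2, -2, -2], [-6, -2, 2]].
Applying the same elementary operations to the rows and columns of A produces a congruent diagonal matrix with entries 19, -42/19, 20/21.
So there are 2 positive, 1 negative pivots.
Hence Q is indefinite.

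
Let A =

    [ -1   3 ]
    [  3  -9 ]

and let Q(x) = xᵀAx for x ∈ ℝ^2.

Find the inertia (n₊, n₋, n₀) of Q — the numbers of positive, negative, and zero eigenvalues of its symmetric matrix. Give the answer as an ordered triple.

Congruent diagonalization of A (simultaneous row and column reduction) yields pivots -1, 0.
Counting signs: 1 negative, 1 zero.

(0, 1, 1)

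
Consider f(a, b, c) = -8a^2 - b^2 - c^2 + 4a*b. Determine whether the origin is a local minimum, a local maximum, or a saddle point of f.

The Hessian at the origin is H = [[-16, 4, 0], [4, -2, 0], [0, 0, -2]].
Symmetric row and column elimination reduces H to a congruent diagonal form with pivots -16, -1, -2.
That gives 3 negative pivots.
H is negative definite, so the origin is a strict local maximum.

local maximum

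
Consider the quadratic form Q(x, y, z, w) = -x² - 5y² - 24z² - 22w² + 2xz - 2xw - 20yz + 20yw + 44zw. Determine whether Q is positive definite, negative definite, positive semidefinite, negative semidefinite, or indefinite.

negative definite

The symmetric matrix of Q is A = [[-1, 0, 1, -1], [0, -5, -10, 10], [1, -10, -24, 22], [-1, 10, 22, -22]].
Leading principal minors: Δ_1 = -1, Δ_2 = 5, Δ_3 = -15, Δ_4 = 10.
The signs alternate starting with Δ_1 < 0, so by Sylvester's criterion Q is negative definite.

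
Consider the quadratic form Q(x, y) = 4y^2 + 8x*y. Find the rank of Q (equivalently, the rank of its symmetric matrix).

The symmetric matrix is A = [[0, 4], [4, 4]].
Row reduction of A gives 2 nonzero rows, so rank A = 2.

2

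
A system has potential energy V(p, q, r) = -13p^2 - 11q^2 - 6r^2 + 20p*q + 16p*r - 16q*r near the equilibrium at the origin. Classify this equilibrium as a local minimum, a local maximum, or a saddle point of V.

local maximum

The Hessian at the origin is H = [[-26, 20, 16], [20, -22, -16], [16, -16, -12]].
Congruent diagonalization of H (simultaneous row and column reduction) yields pivots -26, -86/13, -4/43.
Counting signs: 3 negative.
H is negative definite, so the origin is a strict local maximum.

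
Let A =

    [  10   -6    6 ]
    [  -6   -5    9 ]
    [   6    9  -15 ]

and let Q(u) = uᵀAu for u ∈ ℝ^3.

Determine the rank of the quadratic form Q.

3

Applying the same elementary operations to the rows and columns of A produces a congruent diagonal matrix with entries 10, -43/5, -6/43.
That gives 1 positive, 2 negative pivots.
The rank is the number of nonzero pivots: 3.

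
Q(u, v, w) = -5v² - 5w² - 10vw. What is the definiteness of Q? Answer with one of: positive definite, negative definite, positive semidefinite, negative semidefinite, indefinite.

negative semidefinite

The symmetric matrix is A = [[0, 0, 0], [0, -5, -5], [0, -5, -5]].
Row-reducing A symmetrically gives the diagonal entries 0, -5, 0.
Counting signs: 1 negative, 2 zero.
Hence Q is negative semidefinite.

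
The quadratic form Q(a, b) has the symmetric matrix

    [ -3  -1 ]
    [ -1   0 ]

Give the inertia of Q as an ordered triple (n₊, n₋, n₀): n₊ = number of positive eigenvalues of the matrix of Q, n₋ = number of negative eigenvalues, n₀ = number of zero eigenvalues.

Applying the same elementary operations to the rows and columns of A produces a congruent diagonal matrix with entries -3, 1/3.
So there are 1 positive, 1 negative pivots.

(1, 1, 0)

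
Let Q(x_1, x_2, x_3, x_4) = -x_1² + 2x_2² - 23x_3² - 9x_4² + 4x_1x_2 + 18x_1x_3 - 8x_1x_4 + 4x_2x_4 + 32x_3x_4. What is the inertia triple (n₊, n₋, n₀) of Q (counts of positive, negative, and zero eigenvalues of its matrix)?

The symmetric matrix is A = [[-1, 2, 9, -4], [2, 2, 0, 2], [9, 0, -23, 16], [-4, 2, 16, -9]].
Congruent diagonalization of A (simultaneous row and column reduction) yields pivots -1, 6, 4, 0.
That gives 2 positive, 1 negative, 1 zero pivots.

(2, 1, 1)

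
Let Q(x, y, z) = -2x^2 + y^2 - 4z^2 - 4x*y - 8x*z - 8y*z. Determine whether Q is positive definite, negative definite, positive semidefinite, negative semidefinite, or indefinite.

indefinite

The symmetric matrix is A = [[-2, -2, -4], [-2, 1, -4], [-4, -4, -4]].
Applying the same elementary operations to the rows and columns of A produces a congruent diagonal matrix with entries -2, 3, 4.
That gives 2 positive, 1 negative pivots.
Hence Q is indefinite.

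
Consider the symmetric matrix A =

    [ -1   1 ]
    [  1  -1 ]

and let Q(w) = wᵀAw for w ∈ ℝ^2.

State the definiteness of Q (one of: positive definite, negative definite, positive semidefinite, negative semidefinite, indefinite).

negative semidefinite

Symmetric row and column elimination reduces A to a congruent diagonal form with pivots -1, 0.
So there are 1 negative, 1 zero pivots.
Hence Q is negative semidefinite.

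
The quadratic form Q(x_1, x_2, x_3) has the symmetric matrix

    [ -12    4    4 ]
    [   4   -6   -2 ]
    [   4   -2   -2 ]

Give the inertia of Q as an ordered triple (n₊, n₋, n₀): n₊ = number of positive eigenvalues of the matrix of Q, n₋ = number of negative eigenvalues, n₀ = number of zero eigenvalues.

(0, 3, 0)

Congruent diagonalization of A (simultaneous row and column reduction) yields pivots -12, -14/3, -4/7.
Counting signs: 3 negative.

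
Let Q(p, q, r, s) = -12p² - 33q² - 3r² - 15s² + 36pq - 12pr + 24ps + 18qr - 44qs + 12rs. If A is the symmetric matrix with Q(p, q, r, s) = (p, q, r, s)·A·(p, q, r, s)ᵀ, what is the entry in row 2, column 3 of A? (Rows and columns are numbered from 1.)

9

The coefficient of q·r in Q is 18. For a symmetric A this equals A[2,3] + A[3,2] = 2·A[2,3].
So A[2,3] = 18/2 = 9.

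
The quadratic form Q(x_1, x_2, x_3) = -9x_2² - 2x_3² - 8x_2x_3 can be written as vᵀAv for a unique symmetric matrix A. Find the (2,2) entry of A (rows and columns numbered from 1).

The coefficient of x_2² in Q is -9, and that is exactly A[2,2].

-9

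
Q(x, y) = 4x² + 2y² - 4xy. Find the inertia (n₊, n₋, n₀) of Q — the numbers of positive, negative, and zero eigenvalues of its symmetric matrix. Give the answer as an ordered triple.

The associated matrix is A = [[4, -2], [-2, 2]].
Applying the same elementary operations to the rows and columns of A produces a congruent diagonal matrix with entries 4, 1.
That gives 2 positive pivots.

(2, 0, 0)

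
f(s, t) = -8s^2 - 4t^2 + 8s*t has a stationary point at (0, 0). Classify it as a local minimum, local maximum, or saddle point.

local maximum

The Hessian at the origin is H = [[-16, 8], [8, -8]].
det H = -16·-8 − (8)² = 64 > 0 and H[1,1] = -16 < 0, so H is negative definite.
Therefore the origin is a local maximum.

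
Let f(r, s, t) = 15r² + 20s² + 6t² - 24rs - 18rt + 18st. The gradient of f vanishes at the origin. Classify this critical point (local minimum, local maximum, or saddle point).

local minimum

The Hessian at the origin is H = [[30, -24, -18], [-24, 40, 18], [-18, 18, 12]].
Congruent diagonalization of H (simultaneous row and column reduction) yields pivots 30, 104/5, 15/26.
Counting signs: 3 positive.
H is positive definite, so the origin is a strict local minimum.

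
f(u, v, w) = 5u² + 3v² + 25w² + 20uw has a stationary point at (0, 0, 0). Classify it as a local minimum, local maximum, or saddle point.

local minimum

The Hessian at the origin is H = [[10, 0, 20], [0, 6, 0], [20, 0, 50]].
An LDLᵀ factorisation of H has diagonal entries 10, 6, 10.
That gives 3 positive pivots.
H is positive definite, so the origin is a strict local minimum.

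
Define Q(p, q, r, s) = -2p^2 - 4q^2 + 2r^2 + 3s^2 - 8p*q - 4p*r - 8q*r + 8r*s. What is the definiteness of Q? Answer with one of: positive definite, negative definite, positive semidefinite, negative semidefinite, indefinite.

indefinite

Write A = [[-2, -4, -2, 0], [-4, -4, -4, 0], [-2, -4, 2, 4], [0, 0, 4, 3]].
Row-reducing A symmetrically gives the diagonal entries -2, 4, 4, -1.
Counting signs: 2 positive, 2 negative.
Hence Q is indefinite.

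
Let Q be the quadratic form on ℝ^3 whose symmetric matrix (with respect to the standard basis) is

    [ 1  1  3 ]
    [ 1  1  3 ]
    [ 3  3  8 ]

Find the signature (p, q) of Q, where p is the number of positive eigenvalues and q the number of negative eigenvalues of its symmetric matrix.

(1, 1)

Applying the same elementary operations to the rows and columns of A produces a congruent diagonal matrix with entries 1, 0, -1.
Counting signs: 1 positive, 1 negative, 1 zero.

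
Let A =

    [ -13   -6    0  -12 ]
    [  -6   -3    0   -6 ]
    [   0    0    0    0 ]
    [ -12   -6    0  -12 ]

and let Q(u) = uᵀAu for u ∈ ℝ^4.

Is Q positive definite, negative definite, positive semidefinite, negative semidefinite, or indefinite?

Symmetric row and column elimination reduces A to a congruent diagonal form with pivots -13, -3/13, 0, 0.
Counting signs: 2 negative, 2 zero.
Hence Q is negative semidefinite.

negative semidefinite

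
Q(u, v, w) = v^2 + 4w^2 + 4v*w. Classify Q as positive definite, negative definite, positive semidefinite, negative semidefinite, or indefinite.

positive semidefinite

Write A = [[0, 0, 0], [0, 1, 2], [0, 2, 4]].
Symmetric row and column elimination reduces A to a congruent diagonal form with pivots 0, 1, 0.
That gives 1 positive, 2 zero pivots.
Hence Q is positive semidefinite.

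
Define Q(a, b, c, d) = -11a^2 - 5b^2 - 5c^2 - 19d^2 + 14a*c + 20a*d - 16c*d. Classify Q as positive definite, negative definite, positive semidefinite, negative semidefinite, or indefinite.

The symmetric matrix of Q is A = [[-11, 0, 7, 10], [0, -5, 0, 0], [7, 0, -5, -8], [10, 0, -8, -19]].
Leading principal minors: Δ_1 = -11, Δ_2 = 55, Δ_3 = -30, Δ_4 = 150.
The signs alternate starting with Δ_1 < 0, so by Sylvester's criterion Q is negative definite.

negative definite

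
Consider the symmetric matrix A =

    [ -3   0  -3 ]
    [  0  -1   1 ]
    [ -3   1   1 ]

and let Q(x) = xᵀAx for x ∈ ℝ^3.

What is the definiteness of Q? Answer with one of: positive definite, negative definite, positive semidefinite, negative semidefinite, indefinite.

Row-reducing A symmetrically gives the diagonal entries -3, -1, 5.
That gives 1 positive, 2 negative pivots.
Hence Q is indefinite.

indefinite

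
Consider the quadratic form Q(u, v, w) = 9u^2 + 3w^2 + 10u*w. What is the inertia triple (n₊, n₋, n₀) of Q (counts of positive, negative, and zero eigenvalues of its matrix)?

(2, 0, 1)

Write A = [[9, 0, 5], [0, 0, 0], [5, 0, 3]].
Symmetric row and column elimination reduces A to a congruent diagonal form with pivots 9, 0, 2/9.
That gives 2 positive, 1 zero pivots.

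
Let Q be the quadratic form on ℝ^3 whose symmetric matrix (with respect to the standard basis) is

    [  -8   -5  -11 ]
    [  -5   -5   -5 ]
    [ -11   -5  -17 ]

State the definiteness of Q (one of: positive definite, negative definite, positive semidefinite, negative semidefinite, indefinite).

Symmetric row and column elimination reduces A to a congruent diagonal form with pivots -8, -15/8, 0.
So there are 2 negative, 1 zero pivots.
Hence Q is negative semidefinite.

negative semidefinite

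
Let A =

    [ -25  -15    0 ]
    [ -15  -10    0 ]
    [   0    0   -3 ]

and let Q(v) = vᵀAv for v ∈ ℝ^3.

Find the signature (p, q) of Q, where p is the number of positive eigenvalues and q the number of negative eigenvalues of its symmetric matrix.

Congruent diagonalization of A (simultaneous row and column reduction) yields pivots -25, -1, -3.
So there are 3 negative pivots.

(0, 3)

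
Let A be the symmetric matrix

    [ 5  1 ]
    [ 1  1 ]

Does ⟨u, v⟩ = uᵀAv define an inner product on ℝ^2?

yes

For the 2×2 matrix [[5, 1], [1, 1]]: det = 5·1 − (1)² = 4, trace = 6.
det > 0 so both eigenvalues share the sign of the trace; trace = 6 > 0 ⇒ both positive.
⟨·,·⟩ is an inner product exactly when A is positive definite.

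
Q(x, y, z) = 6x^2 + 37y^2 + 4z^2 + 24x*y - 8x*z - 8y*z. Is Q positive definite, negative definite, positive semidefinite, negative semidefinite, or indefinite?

positive definite

The symmetric matrix of Q is A = [[6, 12, -4], [12, 37, -4], [-4, -4, 4]].
Leading principal minors: Δ_1 = 6, Δ_2 = 78, Δ_3 = 8.
All leading principal minors are positive, so by Sylvester's criterion Q is positive definite.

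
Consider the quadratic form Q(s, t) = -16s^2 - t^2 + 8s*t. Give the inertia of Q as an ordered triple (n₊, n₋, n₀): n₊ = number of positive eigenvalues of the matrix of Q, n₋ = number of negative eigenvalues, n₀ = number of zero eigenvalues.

(0, 1, 1)

Write A = [[-16, 4], [4, -1]].
Symmetric row and column elimination reduces A to a congruent diagonal form with pivots -16, 0.
Counting signs: 1 negative, 1 zero.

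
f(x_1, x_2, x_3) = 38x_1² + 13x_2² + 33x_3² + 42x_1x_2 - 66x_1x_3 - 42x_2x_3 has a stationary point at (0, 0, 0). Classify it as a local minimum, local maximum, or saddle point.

The Hessian at the origin is H = [[76, 42, -66], [42, 26, -42], [-66, -42, 66]].
An LDLᵀ factorisation of H has diagonal entries 76, 53/19, -120/53.
That gives 2 positive, 1 negative pivots.
H is indefinite, so the origin is a saddle point.

saddle point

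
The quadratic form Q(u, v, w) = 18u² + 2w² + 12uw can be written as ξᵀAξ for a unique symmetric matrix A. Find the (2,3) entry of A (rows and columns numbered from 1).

0

The coefficient of v·w in Q is 0. For a symmetric A this equals A[2,3] + A[3,2] = 2·A[2,3].
So A[2,3] = 0/2 = 0.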